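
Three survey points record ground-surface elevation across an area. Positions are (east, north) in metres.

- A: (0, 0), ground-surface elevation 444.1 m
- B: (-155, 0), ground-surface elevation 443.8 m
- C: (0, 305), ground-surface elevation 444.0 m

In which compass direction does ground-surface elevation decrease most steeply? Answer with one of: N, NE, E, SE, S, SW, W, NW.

∂z/∂x = (443.8 − 444.1) / (-155 − 0) = +0.001935
∂z/∂y = (444.0 − 444.1) / (305 − 0) = -0.0003279
Steepest decrease is along −∇f = (-0.001935 E, +0.0003279 N) → west.

W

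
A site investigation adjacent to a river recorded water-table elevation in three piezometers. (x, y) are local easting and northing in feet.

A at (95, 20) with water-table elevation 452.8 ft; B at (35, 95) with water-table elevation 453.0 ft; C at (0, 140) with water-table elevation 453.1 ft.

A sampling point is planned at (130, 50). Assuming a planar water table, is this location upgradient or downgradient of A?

Differences from A: to B (Δx, Δy, Δh) = (-60, 75, +0.2); to C = (-95, 120, +0.3).
Determinant of the coordinate differences = (-60)·120 − (-95)·75 = -75.
∂h/∂x = [(+0.2)·120 − (+0.3)·75] / -75 = -0.02000
∂h/∂y = [(-60)·(+0.3) − (-95)·(+0.2)] / -75 = -0.01333
Head at (130, 50) = 452.8 + (-0.02000)·(35) + (-0.01333)·(30) = 451.70 ft.
That is lower than the 452.8 ft at A, so the point is downgradient.

downgradient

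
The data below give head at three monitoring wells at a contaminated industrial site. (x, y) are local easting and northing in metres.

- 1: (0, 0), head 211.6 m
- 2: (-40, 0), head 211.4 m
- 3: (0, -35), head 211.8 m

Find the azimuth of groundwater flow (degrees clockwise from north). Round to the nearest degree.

∂h/∂x = (211.4 − 211.6) / (-40 − 0) = +0.005000
∂h/∂y = (211.8 − 211.6) / (-35 − 0) = -0.005714
Flow direction (−∇h) has components (-0.005000 E, +0.005714 N).
Azimuth = atan2(E, N) = atan2(-0.005000, +0.005714) = 318.8° ≈ 319°.

319°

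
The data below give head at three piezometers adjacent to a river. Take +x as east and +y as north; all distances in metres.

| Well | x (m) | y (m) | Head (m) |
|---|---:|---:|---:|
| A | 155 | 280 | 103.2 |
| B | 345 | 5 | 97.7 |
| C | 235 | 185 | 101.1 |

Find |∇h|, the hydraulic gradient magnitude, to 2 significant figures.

0.017

With h = a·x + b·y + c and A as origin, the differences give:
  190·a + (-275)·b = -5.5
  80·a + (-95)·b = -2.1
Eliminate b (×(-95) and ×(-275), subtract): 3950·a = -55.00 → a = ∂h/∂x = -0.01392
Back-substitute: b = ∂h/∂y = +0.01038.
|∇h| = √(-0.01392² + 0.01038²) = 0.01736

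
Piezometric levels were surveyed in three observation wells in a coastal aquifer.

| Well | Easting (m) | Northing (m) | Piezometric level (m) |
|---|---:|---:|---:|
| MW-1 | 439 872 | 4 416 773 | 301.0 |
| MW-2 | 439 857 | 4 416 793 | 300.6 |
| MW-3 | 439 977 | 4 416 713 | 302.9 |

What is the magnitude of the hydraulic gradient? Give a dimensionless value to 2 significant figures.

0.016

Differences from MW-1: to MW-2 (Δx, Δy, Δh) = (-15, 20, -0.4); to MW-3 = (105, -60, +1.9).
Solve a·Δx + b·Δy = Δh: det = (-15)·(-60) − 105·20 = -1200.
∂h/∂x = [(-0.4)·(-60) − (+1.9)·20] / -1200 = +0.01167
∂h/∂y = [(-15)·(+1.9) − 105·(-0.4)] / -1200 = -0.01125
|∇h| = √(0.01167² + -0.01125²) = 0.01621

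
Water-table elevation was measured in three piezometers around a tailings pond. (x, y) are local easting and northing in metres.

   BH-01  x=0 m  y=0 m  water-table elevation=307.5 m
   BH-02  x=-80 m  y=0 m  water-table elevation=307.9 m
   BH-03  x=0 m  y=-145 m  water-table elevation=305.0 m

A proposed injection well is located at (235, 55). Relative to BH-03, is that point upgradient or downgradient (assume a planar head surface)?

upgradient

∂h/∂x = (307.9 − 307.5) / (-80 − 0) = -0.005000
∂h/∂y = (305.0 − 307.5) / (-145 − 0) = +0.01724
Head at (235, 55) = 307.5 + (-0.005000)·(235) + (+0.01724)·(55) = 307.27 m.
That is higher than the 305.0 m at BH-03, so the point is upgradient.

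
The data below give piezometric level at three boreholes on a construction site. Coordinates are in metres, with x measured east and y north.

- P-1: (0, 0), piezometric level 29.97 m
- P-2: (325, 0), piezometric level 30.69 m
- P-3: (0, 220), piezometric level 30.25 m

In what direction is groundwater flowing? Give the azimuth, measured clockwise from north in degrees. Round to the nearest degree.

∂h/∂x = (30.69 − 29.97) / (325 − 0) = +0.002215
∂h/∂y = (30.25 − 29.97) / (220 − 0) = +0.001273
Flow direction (−∇h) has components (-0.002215 E, -0.001273 N).
Azimuth = atan2(E, N) = atan2(-0.002215, -0.001273) = 240.1° ≈ 240°.

240°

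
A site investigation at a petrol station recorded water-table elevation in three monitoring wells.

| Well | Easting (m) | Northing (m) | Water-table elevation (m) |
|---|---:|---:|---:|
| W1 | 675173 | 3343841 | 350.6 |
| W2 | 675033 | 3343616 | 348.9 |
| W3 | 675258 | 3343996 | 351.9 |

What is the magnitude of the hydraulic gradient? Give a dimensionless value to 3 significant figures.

Differences from W1: to W2 (Δx, Δy, Δh) = (-140, -225, -1.7); to W3 = (85, 155, +1.3).
Determinant of the coordinate differences = (-140)·155 − 85·(-225) = -2575.
∂h/∂x = [(-1.7)·155 − (+1.3)·(-225)] / -2575 = -0.01126
∂h/∂y = [(-140)·(+1.3) − 85·(-1.7)] / -2575 = +0.01456
|∇h| = √(-0.01126² + 0.01456²) = 0.01841

0.0184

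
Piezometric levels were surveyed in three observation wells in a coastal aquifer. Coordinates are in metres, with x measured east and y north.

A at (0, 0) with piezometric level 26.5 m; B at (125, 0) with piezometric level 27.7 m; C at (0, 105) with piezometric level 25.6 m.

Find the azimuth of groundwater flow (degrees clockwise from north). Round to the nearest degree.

∂h/∂x = (27.7 − 26.5) / (125 − 0) = +0.009600
∂h/∂y = (25.6 − 26.5) / (105 − 0) = -0.008571
Flow direction (−∇h) has components (-0.009600 E, +0.008571 N).
Azimuth = atan2(E, N) = atan2(-0.009600, +0.008571) = 311.8° ≈ 312°.

312°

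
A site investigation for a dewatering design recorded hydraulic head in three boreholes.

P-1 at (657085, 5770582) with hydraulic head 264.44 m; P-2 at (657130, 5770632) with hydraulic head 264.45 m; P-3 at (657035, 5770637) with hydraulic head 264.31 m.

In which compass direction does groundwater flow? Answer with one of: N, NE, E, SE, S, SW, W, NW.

NW

Three-point gradient (reference P-1): Δ to P-2 = (45, 50, +0.01), Δ to P-3 = (-50, 55, -0.13).
∂h/∂x = +0.001417, ∂h/∂y = -0.001075 (det = 4975).
Flow = −∇h = (-0.001417 east, +0.001075 north), which points northwest.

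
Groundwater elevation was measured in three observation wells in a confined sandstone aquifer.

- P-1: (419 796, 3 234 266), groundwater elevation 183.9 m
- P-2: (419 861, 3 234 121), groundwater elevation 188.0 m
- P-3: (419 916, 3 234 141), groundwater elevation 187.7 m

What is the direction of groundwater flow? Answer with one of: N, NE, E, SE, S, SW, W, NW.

N

With h = a·x + b·y + c and P-1 as origin, the differences give:
  65·a + (-145)·b = +4.1
  120·a + (-125)·b = +3.8
Eliminate b (×(-125) and ×(-145), subtract): 9275·a = 38.50 → a = ∂h/∂x = +0.004151
Back-substitute: b = ∂h/∂y = -0.02642.
Flow = −∇h = (-0.004151 east, +0.02642 north), which points north.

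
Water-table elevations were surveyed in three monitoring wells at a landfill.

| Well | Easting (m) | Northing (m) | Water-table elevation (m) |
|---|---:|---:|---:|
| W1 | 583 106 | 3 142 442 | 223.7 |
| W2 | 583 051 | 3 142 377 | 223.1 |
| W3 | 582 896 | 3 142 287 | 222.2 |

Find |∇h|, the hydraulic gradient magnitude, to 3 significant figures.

Differences from W1: to W2 (Δx, Δy, Δh) = (-55, -65, -0.6); to W3 = (-210, -155, -1.5).
Determinant of the coordinate differences = (-55)·(-155) − (-210)·(-65) = -5125.
∂h/∂x = [(-0.6)·(-155) − (-1.5)·(-65)] / -5125 = +0.0008780
∂h/∂y = [(-55)·(-1.5) − (-210)·(-0.6)] / -5125 = +0.008488
|∇h| = √(0.0008780² + 0.008488²) = 0.008533

0.00853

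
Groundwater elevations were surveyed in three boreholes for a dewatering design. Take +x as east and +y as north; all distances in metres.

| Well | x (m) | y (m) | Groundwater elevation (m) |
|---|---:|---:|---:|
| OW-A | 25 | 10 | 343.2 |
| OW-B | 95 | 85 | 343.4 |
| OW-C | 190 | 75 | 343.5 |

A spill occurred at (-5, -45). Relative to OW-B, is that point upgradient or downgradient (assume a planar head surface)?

Three-point gradient (reference OW-A): Δ to OW-B = (70, 75, +0.2), Δ to OW-C = (165, 65, +0.3).
∂h/∂x = +0.001214, ∂h/∂y = +0.001534 (det = -7825).
Head at (-5, -45) = 343.2 + (+0.001214)·(-30) + (+0.001534)·(-55) = 343.08 m.
That is lower than the 343.4 m at OW-B, so the point is downgradient.

downgradient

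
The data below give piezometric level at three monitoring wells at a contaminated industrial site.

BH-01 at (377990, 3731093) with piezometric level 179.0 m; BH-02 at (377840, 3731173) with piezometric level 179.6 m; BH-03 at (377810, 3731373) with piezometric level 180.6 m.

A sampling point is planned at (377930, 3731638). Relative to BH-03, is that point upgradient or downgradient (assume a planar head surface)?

upgradient

Differences from BH-01: to BH-02 (Δx, Δy, Δh) = (-150, 80, +0.6); to BH-03 = (-180, 280, +1.6).
Solve a·Δx + b·Δy = Δh: det = (-150)·280 − (-180)·80 = -27600.
∂h/∂x = [(+0.6)·280 − (+1.6)·80] / -27600 = -0.001449
∂h/∂y = [(-150)·(+1.6) − (-180)·(+0.6)] / -27600 = +0.004783
Head at (377930, 3731638) = 179.0 + (-0.001449)·(-60) + (+0.004783)·(545) = 181.69 m.
That is higher than the 180.6 m at BH-03, so the point is upgradient.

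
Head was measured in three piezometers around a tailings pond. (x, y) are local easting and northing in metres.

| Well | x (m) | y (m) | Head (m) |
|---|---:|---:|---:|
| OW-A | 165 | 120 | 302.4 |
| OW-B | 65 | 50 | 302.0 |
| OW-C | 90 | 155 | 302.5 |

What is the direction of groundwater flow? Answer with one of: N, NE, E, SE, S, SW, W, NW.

Taking OW-A as reference: OW-B−OW-A = (-100, -70, -0.4); OW-C−OW-A = (-75, 35, +0.1).
Determinant of the coordinate differences = (-100)·35 − (-75)·(-70) = -8750.
∂h/∂x = [(-0.4)·35 − (+0.1)·(-70)] / -8750 = +0.0008000
∂h/∂y = [(-100)·(+0.1) − (-75)·(-0.4)] / -8750 = +0.004571
Flow = −∇h = (-0.0008000 east, -0.004571 north), which points south.

S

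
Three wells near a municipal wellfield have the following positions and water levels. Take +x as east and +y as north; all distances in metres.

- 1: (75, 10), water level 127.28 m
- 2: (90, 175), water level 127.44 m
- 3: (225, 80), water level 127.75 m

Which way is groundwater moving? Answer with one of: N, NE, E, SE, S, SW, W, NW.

W

Taking 1 as reference: 2−1 = (15, 165, +0.16); 3−1 = (150, 70, +0.47).
Solve a·Δx + b·Δy = Δh: det = 15·70 − 150·165 = -23700.
∂h/∂x = [(+0.16)·70 − (+0.47)·165] / -23700 = +0.002800
∂h/∂y = [15·(+0.47) − 150·(+0.16)] / -23700 = +0.0007152
Flow = −∇h = (-0.002800 east, -0.0007152 north), which points west.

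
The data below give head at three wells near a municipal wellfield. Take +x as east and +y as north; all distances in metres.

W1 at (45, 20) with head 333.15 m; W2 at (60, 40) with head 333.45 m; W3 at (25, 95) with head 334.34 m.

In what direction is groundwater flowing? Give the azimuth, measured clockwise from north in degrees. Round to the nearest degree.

177°

Three-point gradient (reference W1): Δ to W2 = (15, 20, +0.30), Δ to W3 = (-20, 75, +1.19).
∂h/∂x = -0.0008525, ∂h/∂y = +0.01564 (det = 1525).
Flow direction (−∇h) has components (+0.0008525 E, -0.01564 N).
Azimuth = atan2(E, N) = atan2(+0.0008525, -0.01564) = 176.9° ≈ 177°.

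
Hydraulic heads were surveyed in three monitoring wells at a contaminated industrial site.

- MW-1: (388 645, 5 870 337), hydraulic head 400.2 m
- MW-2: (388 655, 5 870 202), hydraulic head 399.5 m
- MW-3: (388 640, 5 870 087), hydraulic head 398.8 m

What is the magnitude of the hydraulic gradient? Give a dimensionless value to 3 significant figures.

0.00706

With h = a·x + b·y + c and MW-1 as origin, the differences give:
  10·a + (-135)·b = -0.7
  (-5)·a + (-250)·b = -1.4
Eliminate b (×(-250) and ×(-135), subtract): -3175·a = -14.00 → a = ∂h/∂x = +0.004409
Back-substitute: b = ∂h/∂y = +0.005512.
|∇h| = √(0.004409² + 0.005512²) = 0.007058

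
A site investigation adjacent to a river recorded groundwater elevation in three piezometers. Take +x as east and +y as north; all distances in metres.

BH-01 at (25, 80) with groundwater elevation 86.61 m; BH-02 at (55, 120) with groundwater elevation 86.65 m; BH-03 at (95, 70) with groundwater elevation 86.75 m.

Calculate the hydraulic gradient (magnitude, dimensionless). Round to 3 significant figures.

0.00199

With h = a·x + b·y + c and BH-01 as origin, the differences give:
  30·a + 40·b = +0.04
  70·a + (-10)·b = +0.14
Eliminate b (×(-10) and ×40, subtract): -3100·a = -6.000 → a = ∂h/∂x = +0.001935
Back-substitute: b = ∂h/∂y = -0.0004516.
|∇h| = √(0.001935² + -0.0004516²) = 0.001987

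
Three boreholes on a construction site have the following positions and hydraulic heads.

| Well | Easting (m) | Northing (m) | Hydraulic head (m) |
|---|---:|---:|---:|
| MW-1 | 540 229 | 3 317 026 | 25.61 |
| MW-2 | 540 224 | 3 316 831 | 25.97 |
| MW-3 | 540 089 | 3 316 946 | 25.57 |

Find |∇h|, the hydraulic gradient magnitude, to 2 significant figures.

0.0023

With h = a·x + b·y + c and MW-1 as origin, the differences give:
  (-5)·a + (-195)·b = +0.36
  (-140)·a + (-80)·b = -0.04
Eliminate b (×(-80) and ×(-195), subtract): -26900·a = -36.600 → a = ∂h/∂x = +0.001361
Back-substitute: b = ∂h/∂y = -0.001881.
|∇h| = √(0.001361² + -0.001881²) = 0.002322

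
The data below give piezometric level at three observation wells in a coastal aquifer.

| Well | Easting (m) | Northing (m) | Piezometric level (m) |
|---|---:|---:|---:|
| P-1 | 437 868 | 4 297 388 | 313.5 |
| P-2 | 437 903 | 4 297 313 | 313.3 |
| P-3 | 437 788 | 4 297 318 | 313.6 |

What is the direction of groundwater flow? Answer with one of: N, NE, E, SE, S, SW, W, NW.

Taking P-1 as reference: P-2−P-1 = (35, -75, -0.2); P-3−P-1 = (-80, -70, +0.1).
Determinant of the coordinate differences = 35·(-70) − (-80)·(-75) = -8450.
∂h/∂x = [(-0.2)·(-70) − (+0.1)·(-75)] / -8450 = -0.002544
∂h/∂y = [35·(+0.1) − (-80)·(-0.2)] / -8450 = +0.001479
Flow = −∇h = (+0.002544 east, -0.001479 north), which points southeast.

SE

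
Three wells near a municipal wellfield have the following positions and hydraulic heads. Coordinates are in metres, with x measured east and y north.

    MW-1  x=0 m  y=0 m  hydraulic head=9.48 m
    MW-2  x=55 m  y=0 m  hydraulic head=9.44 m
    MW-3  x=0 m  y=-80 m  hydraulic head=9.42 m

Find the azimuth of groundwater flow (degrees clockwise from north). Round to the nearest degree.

136°

∂h/∂x = (9.44 − 9.48) / (55 − 0) = -0.0007273
∂h/∂y = (9.42 − 9.48) / (-80 − 0) = +0.0007500
Flow direction (−∇h) has components (+0.0007273 E, -0.0007500 N).
Azimuth = atan2(E, N) = atan2(+0.0007273, -0.0007500) = 135.9° ≈ 136°.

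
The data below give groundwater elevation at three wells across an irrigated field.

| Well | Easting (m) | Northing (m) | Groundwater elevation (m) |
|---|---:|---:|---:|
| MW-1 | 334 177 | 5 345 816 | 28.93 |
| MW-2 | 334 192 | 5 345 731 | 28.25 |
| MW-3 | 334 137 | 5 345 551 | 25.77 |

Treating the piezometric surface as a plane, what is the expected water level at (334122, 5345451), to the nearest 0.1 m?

24.6 m

With h = a·x + b·y + c and MW-1 as origin, the differences give:
  15·a + (-85)·b = -0.68
  (-40)·a + (-265)·b = -3.16
Eliminate b (×(-265) and ×(-85), subtract): -7375·a = -88.400 → a = ∂h/∂x = +0.01199
Back-substitute: b = ∂h/∂y = +0.01012.
h(334122, 5345451) = 28.93 + (+0.01199)·(-55) + (+0.01012)·(-365) = 28.93 -0.659 -3.692 = 24.579 m.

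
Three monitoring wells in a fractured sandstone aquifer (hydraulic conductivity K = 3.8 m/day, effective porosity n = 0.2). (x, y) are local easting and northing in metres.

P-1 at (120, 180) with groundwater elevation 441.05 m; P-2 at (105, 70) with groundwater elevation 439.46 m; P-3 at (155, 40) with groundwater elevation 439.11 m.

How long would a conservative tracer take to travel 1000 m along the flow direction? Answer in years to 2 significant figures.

10 years

Differences from P-1: to P-2 (Δx, Δy, Δh) = (-15, -110, -1.59); to P-3 = (35, -140, -1.94).
Solve a·Δx + b·Δy = Δh: det = (-15)·(-140) − 35·(-110) = 5950.
∂h/∂x = [(-1.59)·(-140) − (-1.94)·(-110)] / 5950 = +0.001546
∂h/∂y = [(-15)·(-1.94) − 35·(-1.59)] / 5950 = +0.01424
|∇h| = √(0.001546² + 0.01424²) = 0.01432
Seepage velocity v = K·i/n = 3.8 × 0.01432 / 0.2 = 0.2721 m/day.
t = 1000 / 0.2721 = 3675 days = 10.1 years.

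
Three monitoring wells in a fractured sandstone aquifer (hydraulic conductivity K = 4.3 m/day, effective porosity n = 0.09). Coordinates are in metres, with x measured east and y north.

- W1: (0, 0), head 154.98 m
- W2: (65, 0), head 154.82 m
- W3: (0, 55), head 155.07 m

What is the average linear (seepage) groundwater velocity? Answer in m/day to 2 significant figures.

0.14 m/day

∂h/∂x = (154.82 − 154.98) / (65 − 0) = -0.002462
∂h/∂y = (155.07 − 154.98) / (55 − 0) = +0.001636
|∇h| = √(-0.002462² + 0.001636²) = 0.002956
Seepage velocity v = K·i/n = 4.3 × 0.002956 / 0.09 = 0.1412 m/day.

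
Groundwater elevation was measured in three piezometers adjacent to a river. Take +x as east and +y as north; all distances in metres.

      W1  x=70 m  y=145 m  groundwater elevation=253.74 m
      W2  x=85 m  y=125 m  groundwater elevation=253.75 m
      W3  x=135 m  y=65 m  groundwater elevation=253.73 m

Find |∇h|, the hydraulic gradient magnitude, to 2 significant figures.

Taking W1 as reference: W2−W1 = (15, -20, +0.01); W3−W1 = (65, -80, -0.01).
Determinant of the coordinate differences = 15·(-80) − 65·(-20) = 100.
∂h/∂x = [(+0.01)·(-80) − (-0.01)·(-20)] / 100 = -0.010000
∂h/∂y = [15·(-0.01) − 65·(+0.01)] / 100 = -0.008000
|∇h| = √(-0.010000² + -0.008000²) = 0.01281

0.013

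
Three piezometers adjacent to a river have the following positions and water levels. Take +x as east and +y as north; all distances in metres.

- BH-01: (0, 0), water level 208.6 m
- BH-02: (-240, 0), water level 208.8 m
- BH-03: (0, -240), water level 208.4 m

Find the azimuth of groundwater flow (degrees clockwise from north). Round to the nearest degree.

∂h/∂x = (208.8 − 208.6) / (-240 − 0) = -0.0008333
∂h/∂y = (208.4 − 208.6) / (-240 − 0) = +0.0008333
Flow direction (−∇h) has components (+0.0008333 E, -0.0008333 N).
Azimuth = atan2(E, N) = atan2(+0.0008333, -0.0008333) = 135.0° ≈ 135°.

135°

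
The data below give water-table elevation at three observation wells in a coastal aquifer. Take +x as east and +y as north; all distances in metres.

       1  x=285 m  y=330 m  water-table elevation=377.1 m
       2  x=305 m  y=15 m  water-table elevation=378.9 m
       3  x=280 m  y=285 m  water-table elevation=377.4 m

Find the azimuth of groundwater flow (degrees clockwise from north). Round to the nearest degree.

Differences from 1: to 2 (Δx, Δy, Δh) = (20, -315, +1.8); to 3 = (-5, -45, +0.3).
Determinant of the coordinate differences = 20·(-45) − (-5)·(-315) = -2475.
∂h/∂x = [(+1.8)·(-45) − (+0.3)·(-315)] / -2475 = -0.005455
∂h/∂y = [20·(+0.3) − (-5)·(+1.8)] / -2475 = -0.006061
Flow direction (−∇h) has components (+0.005455 E, +0.006061 N).
Azimuth = atan2(E, N) = atan2(+0.005455, +0.006061) = 42.0° ≈ 042°.

042°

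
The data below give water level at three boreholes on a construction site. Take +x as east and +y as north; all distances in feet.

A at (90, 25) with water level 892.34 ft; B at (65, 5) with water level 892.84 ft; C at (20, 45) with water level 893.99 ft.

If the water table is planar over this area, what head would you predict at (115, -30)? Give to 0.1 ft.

891.6 ft

Three-point gradient (reference A): Δ to B = (-25, -20, +0.50), Δ to C = (-70, 20, +1.65).
∂h/∂x = -0.02263, ∂h/∂y = +0.003289 (det = -1900).
h(115, -30) = 892.34 + (-0.02263)·(25) + (+0.003289)·(-55) = 892.34 -0.566 -0.181 = 891.593 ft.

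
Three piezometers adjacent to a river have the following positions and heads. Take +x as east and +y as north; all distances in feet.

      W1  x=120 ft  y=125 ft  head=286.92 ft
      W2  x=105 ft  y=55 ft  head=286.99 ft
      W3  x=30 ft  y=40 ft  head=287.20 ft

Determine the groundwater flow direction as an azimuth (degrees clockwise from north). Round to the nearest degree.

081°

Taking W1 as reference: W2−W1 = (-15, -70, +0.07); W3−W1 = (-90, -85, +0.28).
Solve a·Δx + b·Δy = Δh: det = (-15)·(-85) − (-90)·(-70) = -5025.
∂h/∂x = [(+0.07)·(-85) − (+0.28)·(-70)] / -5025 = -0.002716
∂h/∂y = [(-15)·(+0.28) − (-90)·(+0.07)] / -5025 = -0.0004179
Flow direction (−∇h) has components (+0.002716 E, +0.0004179 N).
Azimuth = atan2(E, N) = atan2(+0.002716, +0.0004179) = 81.3° ≈ 081°.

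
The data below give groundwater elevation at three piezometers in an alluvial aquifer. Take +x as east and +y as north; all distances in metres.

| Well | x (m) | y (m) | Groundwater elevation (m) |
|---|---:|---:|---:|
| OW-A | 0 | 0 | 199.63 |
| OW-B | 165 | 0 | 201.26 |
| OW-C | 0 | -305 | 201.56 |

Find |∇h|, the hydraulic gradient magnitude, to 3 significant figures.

0.0117

∂h/∂x = (201.26 − 199.63) / (165 − 0) = +0.009879
∂h/∂y = (201.56 − 199.63) / (-305 − 0) = -0.006328
|∇h| = √(0.009879² + -0.006328²) = 0.01173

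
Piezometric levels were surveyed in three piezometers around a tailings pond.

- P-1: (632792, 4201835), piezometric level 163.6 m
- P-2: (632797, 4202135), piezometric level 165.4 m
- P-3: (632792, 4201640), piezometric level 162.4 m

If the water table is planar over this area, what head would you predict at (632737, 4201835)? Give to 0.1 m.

164.1 m

With h = a·x + b·y + c and P-1 as origin, the differences give:
  5·a + 300·b = +1.8
  0·a + (-195)·b = -1.2
Eliminate b (×(-195) and ×300, subtract): -975·a = 9.00 → a = ∂h/∂x = -0.009231
Back-substitute: b = ∂h/∂y = +0.006154.
h(632737, 4201835) = 163.6 + (-0.009231)·(-55) + (+0.006154)·(0) = 163.6 +0.508 +0.000 = 164.108 m.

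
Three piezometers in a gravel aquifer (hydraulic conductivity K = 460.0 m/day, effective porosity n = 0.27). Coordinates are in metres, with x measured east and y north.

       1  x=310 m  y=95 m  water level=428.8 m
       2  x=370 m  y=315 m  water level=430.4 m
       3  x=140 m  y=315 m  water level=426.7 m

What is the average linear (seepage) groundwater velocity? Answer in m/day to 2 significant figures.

Taking 1 as reference: 2−1 = (60, 220, +1.6); 3−1 = (-170, 220, -2.1).
Determinant of the coordinate differences = 60·220 − (-170)·220 = 50600.
∂h/∂x = [(+1.6)·220 − (-2.1)·220] / 50600 = +0.01609
∂h/∂y = [60·(-2.1) − (-170)·(+1.6)] / 50600 = +0.002885
|∇h| = √(0.01609² + 0.002885²) = 0.01635
Seepage velocity v = K·i/n = 460.0 × 0.01635 / 0.27 = 27.86 m/day.

28 m/day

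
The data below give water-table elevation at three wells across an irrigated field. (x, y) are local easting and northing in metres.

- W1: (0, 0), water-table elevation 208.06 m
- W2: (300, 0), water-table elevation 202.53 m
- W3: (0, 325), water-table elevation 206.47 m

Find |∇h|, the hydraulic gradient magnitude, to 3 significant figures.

0.0191

∂h/∂x = (202.53 − 208.06) / (300 − 0) = -0.01843
∂h/∂y = (206.47 − 208.06) / (325 − 0) = -0.004892
|∇h| = √(-0.01843² + -0.004892²) = 0.01907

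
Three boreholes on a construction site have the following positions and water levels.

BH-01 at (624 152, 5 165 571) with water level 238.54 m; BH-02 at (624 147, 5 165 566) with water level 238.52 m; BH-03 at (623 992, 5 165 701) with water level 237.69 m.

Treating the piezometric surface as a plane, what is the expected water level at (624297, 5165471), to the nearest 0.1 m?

Differences from BH-01: to BH-02 (Δx, Δy, Δh) = (-5, -5, -0.02); to BH-03 = (-160, 130, -0.85).
Determinant of the coordinate differences = (-5)·130 − (-160)·(-5) = -1450.
∂h/∂x = [(-0.02)·130 − (-0.85)·(-5)] / -1450 = +0.004724
∂h/∂y = [(-5)·(-0.85) − (-160)·(-0.02)] / -1450 = -0.0007241
h(624297, 5165471) = 238.54 + (+0.004724)·(145) + (-0.0007241)·(-100) = 238.54 +0.685 +0.072 = 239.297 m.

239.3 m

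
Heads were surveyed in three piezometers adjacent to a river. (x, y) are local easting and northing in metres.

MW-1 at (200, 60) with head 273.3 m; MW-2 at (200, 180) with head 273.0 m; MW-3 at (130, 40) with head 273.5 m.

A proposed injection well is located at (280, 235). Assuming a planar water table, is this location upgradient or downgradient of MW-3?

downgradient

With h = a·x + b·y + c and MW-1 as origin, the differences give:
  0·a + 120·b = -0.3
  (-70)·a + (-20)·b = +0.2
Eliminate b (×(-20) and ×120, subtract): 8400·a = -18.00 → a = ∂h/∂x = -0.002143
Back-substitute: b = ∂h/∂y = -0.002500.
Head at (280, 235) = 273.3 + (-0.002143)·(80) + (-0.002500)·(175) = 272.69 m.
That is lower than the 273.5 m at MW-3, so the point is downgradient.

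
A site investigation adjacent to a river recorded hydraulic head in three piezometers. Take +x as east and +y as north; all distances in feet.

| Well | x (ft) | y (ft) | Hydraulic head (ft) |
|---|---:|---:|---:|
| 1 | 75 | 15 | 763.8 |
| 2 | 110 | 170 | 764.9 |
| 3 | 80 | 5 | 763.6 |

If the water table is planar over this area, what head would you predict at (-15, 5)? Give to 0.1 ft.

765.3 ft

With h = a·x + b·y + c and 1 as origin, the differences give:
  35·a + 155·b = +1.1
  5·a + (-10)·b = -0.2
Eliminate b (×(-10) and ×155, subtract): -1125·a = 20.00 → a = ∂h/∂x = -0.01778
Back-substitute: b = ∂h/∂y = +0.01111.
h(-15, 5) = 763.8 + (-0.01778)·(-90) + (+0.01111)·(-10) = 763.8 +1.600 -0.111 = 765.289 ft.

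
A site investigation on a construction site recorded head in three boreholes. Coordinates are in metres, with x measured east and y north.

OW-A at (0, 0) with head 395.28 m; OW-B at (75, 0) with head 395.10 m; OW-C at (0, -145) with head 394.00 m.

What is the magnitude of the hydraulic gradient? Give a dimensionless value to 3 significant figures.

∂h/∂x = (395.10 − 395.28) / (75 − 0) = -0.002400
∂h/∂y = (394.00 − 395.28) / (-145 − 0) = +0.008828
|∇h| = √(-0.002400² + 0.008828²) = 0.009148

0.00915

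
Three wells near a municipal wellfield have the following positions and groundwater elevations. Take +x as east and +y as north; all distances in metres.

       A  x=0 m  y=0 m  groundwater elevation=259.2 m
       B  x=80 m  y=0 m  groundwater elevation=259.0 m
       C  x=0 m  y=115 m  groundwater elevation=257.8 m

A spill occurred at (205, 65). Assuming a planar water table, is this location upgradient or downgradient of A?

downgradient

∂h/∂x = (259.0 − 259.2) / (80 − 0) = -0.002500
∂h/∂y = (257.8 − 259.2) / (115 − 0) = -0.01217
Head at (205, 65) = 259.2 + (-0.002500)·(205) + (-0.01217)·(65) = 257.90 m.
That is lower than the 259.2 m at A, so the point is downgradient.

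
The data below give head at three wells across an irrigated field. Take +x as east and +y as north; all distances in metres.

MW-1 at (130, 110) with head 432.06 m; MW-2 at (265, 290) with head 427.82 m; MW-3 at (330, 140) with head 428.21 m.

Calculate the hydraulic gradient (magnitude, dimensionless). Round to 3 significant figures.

With h = a·x + b·y + c and MW-1 as origin, the differences give:
  135·a + 180·b = -4.24
  200·a + 30·b = -3.85
Eliminate b (×30 and ×180, subtract): -31950·a = 565.800 → a = ∂h/∂x = -0.01771
Back-substitute: b = ∂h/∂y = -0.01027.
|∇h| = √(-0.01771² + -0.01027²) = 0.02047

0.0205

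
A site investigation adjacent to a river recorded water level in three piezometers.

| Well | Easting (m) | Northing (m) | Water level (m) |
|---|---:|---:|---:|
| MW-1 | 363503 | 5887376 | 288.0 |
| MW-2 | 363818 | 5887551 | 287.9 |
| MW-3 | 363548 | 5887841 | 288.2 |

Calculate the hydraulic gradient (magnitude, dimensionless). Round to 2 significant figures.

0.00076

With h = a·x + b·y + c and MW-1 as origin, the differences give:
  315·a + 175·b = -0.1
  45·a + 465·b = +0.2
Eliminate b (×465 and ×175, subtract): 138600·a = -81.50 → a = ∂h/∂x = -0.0005880
Back-substitute: b = ∂h/∂y = +0.0004870.
|∇h| = √(-0.0005880² + 0.0004870²) = 0.0007635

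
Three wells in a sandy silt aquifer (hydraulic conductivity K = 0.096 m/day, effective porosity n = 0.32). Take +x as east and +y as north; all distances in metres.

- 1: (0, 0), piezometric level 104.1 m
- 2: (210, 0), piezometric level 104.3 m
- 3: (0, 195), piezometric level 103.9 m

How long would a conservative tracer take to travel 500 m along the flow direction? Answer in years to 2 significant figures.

∂h/∂x = (104.3 − 104.1) / (210 − 0) = +0.0009524
∂h/∂y = (103.9 − 104.1) / (195 − 0) = -0.001026
|∇h| = √(0.0009524² + -0.001026²) = 0.0014
Seepage velocity v = K·i/n = 0.096 × 0.0014 / 0.32 = 0.00042 m/day.
t = 500 / 0.00042 = 1.19e+06 days = 3.26e+03 years.

3300 years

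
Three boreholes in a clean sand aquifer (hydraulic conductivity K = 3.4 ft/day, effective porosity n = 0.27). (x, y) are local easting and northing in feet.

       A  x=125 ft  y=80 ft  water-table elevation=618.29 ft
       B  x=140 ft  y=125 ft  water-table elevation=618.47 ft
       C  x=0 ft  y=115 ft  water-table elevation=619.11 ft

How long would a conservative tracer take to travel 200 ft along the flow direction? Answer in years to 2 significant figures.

With h = a·x + b·y + c and A as origin, the differences give:
  15·a + 45·b = +0.18
  (-125)·a + 35·b = +0.82
Eliminate b (×35 and ×45, subtract): 6150·a = -30.600 → a = ∂h/∂x = -0.004976
Back-substitute: b = ∂h/∂y = +0.005659.
|∇h| = √(-0.004976² + 0.005659²) = 0.007536
Seepage velocity v = K·i/n = 3.4 × 0.007536 / 0.27 = 0.0949 ft/day.
t = 200 / 0.0949 = 2107 days = 5.77 years.

5.8 years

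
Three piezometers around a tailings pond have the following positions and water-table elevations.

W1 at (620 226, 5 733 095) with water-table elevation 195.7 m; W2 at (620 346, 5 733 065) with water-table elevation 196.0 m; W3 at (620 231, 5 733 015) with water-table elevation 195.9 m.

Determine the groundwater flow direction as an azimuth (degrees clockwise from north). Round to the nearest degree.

321°

Three-point gradient (reference W1): Δ to W2 = (120, -30, +0.3), Δ to W3 = (5, -80, +0.2).
∂h/∂x = +0.001905, ∂h/∂y = -0.002381 (det = -9450).
Flow direction (−∇h) has components (-0.001905 E, +0.002381 N).
Azimuth = atan2(E, N) = atan2(-0.001905, +0.002381) = 321.3° ≈ 321°.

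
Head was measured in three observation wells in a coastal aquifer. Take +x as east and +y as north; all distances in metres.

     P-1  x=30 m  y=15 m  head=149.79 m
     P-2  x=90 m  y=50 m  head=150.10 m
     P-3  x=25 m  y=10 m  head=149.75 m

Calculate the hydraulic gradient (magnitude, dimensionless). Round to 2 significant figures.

0.0069

Differences from P-1: to P-2 (Δx, Δy, Δh) = (60, 35, +0.31); to P-3 = (-5, -5, -0.04).
Determinant of the coordinate differences = 60·(-5) − (-5)·35 = -125.
∂h/∂x = [(+0.31)·(-5) − (-0.04)·35] / -125 = +0.001200
∂h/∂y = [60·(-0.04) − (-5)·(+0.31)] / -125 = +0.006800
|∇h| = √(0.001200² + 0.006800²) = 0.006905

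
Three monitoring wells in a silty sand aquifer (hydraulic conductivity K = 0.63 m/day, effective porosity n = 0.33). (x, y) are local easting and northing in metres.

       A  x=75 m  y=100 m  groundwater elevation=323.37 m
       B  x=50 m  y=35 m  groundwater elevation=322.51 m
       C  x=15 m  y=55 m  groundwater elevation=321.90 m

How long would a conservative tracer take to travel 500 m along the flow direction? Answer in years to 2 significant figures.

34 years

Differences from A: to B (Δx, Δy, Δh) = (-25, -65, -0.86); to C = (-60, -45, -1.47).
Solve a·Δx + b·Δy = Δh: det = (-25)·(-45) − (-60)·(-65) = -2775.
∂h/∂x = [(-0.86)·(-45) − (-1.47)·(-65)] / -2775 = +0.02049
∂h/∂y = [(-25)·(-1.47) − (-60)·(-0.86)] / -2775 = +0.005351
|∇h| = √(0.02049² + 0.005351²) = 0.02118
Seepage velocity v = K·i/n = 0.63 × 0.02118 / 0.33 = 0.04043 m/day.
t = 500 / 0.04043 = 1.237e+04 days = 33.9 years.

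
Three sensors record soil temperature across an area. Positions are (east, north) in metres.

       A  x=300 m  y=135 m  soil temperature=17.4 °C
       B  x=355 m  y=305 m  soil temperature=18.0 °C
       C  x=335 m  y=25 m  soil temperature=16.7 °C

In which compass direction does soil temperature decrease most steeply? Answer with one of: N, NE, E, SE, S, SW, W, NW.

Differences from A: to B (Δx, Δy, Δh) = (55, 170, +0.6); to C = (35, -110, -0.7).
Determinant of the coordinate differences = 55·(-110) − 35·170 = -12000.
∂T/∂x = [(+0.6)·(-110) − (-0.7)·170] / -12000 = -0.004417
∂T/∂y = [55·(-0.7) − 35·(+0.6)] / -12000 = +0.004958
Steepest decrease is along −∇f = (+0.004417 E, -0.004958 N) → southeast.

SE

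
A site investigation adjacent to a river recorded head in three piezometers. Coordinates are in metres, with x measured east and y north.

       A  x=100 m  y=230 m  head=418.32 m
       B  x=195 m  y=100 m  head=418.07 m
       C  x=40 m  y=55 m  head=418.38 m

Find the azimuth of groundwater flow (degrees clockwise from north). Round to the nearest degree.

100°

With h = a·x + b·y + c and A as origin, the differences give:
  95·a + (-130)·b = -0.25
  (-60)·a + (-175)·b = +0.06
Eliminate b (×(-175) and ×(-130), subtract): -24425·a = 51.550 → a = ∂h/∂x = -0.002111
Back-substitute: b = ∂h/∂y = +0.0003808.
Flow direction (−∇h) has components (+0.002111 E, -0.0003808 N).
Azimuth = atan2(E, N) = atan2(+0.002111, -0.0003808) = 100.2° ≈ 100°.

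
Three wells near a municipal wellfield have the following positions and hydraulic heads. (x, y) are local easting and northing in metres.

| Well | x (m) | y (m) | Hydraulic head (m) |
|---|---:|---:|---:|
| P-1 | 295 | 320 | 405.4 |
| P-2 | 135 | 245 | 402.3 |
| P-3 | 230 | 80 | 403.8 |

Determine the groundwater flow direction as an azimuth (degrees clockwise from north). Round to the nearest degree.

Differences from P-1: to P-2 (Δx, Δy, Δh) = (-160, -75, -3.1); to P-3 = (-65, -240, -1.6).
Solve a·Δx + b·Δy = Δh: det = (-160)·(-240) − (-65)·(-75) = 33525.
∂h/∂x = [(-3.1)·(-240) − (-1.6)·(-75)] / 33525 = +0.01861
∂h/∂y = [(-160)·(-1.6) − (-65)·(-3.1)] / 33525 = +0.001626
Flow direction (−∇h) has components (-0.01861 E, -0.001626 N).
Azimuth = atan2(E, N) = atan2(-0.01861, -0.001626) = 265.0° ≈ 265°.

265°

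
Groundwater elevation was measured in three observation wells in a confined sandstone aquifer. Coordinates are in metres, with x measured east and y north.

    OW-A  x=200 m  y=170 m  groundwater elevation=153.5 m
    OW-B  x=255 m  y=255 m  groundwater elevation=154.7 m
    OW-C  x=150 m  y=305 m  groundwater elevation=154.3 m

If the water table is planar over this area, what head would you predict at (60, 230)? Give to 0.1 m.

Taking OW-A as reference: OW-B−OW-A = (55, 85, +1.2); OW-C−OW-A = (-50, 135, +0.8).
Determinant of the coordinate differences = 55·135 − (-50)·85 = 11675.
∂h/∂x = [(+1.2)·135 − (+0.8)·85] / 11675 = +0.008051
∂h/∂y = [55·(+0.8) − (-50)·(+1.2)] / 11675 = +0.008908
h(60, 230) = 153.5 + (+0.008051)·(-140) + (+0.008908)·(60) = 153.5 -1.127 +0.534 = 152.907 m.

152.9 m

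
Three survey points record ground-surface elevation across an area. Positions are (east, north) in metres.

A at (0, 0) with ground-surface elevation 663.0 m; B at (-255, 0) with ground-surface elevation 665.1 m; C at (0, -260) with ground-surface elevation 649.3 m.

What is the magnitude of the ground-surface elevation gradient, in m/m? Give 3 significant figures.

∂z/∂x = (665.1 − 663.0) / (-255 − 0) = -0.008235
∂z/∂y = (649.3 − 663.0) / (-260 − 0) = +0.05269
|∇f| = √(-0.008235² + 0.05269²) = 0.05333 m/m

0.0533 m/m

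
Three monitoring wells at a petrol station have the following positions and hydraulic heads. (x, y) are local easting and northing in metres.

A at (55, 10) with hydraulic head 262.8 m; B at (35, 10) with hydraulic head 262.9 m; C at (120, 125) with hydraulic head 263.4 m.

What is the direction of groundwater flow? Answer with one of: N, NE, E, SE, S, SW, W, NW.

SE

With h = a·x + b·y + c and A as origin, the differences give:
  (-20)·a + 0·b = +0.1
  65·a + 115·b = +0.6
Eliminate b (×115 and ×0, subtract): -2300·a = 11.50 → a = ∂h/∂x = -0.005000
Back-substitute: b = ∂h/∂y = +0.008043.
Flow = −∇h = (+0.005000 east, -0.008043 north), which points southeast.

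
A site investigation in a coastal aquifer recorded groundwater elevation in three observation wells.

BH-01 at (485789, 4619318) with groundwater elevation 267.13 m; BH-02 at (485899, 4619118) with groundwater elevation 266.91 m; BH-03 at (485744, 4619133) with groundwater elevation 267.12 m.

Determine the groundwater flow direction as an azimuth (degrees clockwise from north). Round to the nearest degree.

106°

Differences from BH-01: to BH-02 (Δx, Δy, Δh) = (110, -200, -0.22); to BH-03 = (-45, -185, -0.01).
Determinant of the coordinate differences = 110·(-185) − (-45)·(-200) = -29350.
∂h/∂x = [(-0.22)·(-185) − (-0.01)·(-200)] / -29350 = -0.001319
∂h/∂y = [110·(-0.01) − (-45)·(-0.22)] / -29350 = +0.0003748
Flow direction (−∇h) has components (+0.001319 E, -0.0003748 N).
Azimuth = atan2(E, N) = atan2(+0.001319, -0.0003748) = 105.9° ≈ 106°.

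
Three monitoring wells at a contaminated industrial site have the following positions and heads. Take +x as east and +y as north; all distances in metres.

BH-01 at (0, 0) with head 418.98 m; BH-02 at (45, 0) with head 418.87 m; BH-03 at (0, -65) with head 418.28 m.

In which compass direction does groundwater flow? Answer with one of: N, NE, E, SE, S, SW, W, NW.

∂h/∂x = (418.87 − 418.98) / (45 − 0) = -0.002444
∂h/∂y = (418.28 − 418.98) / (-65 − 0) = +0.01077
Flow = −∇h = (+0.002444 east, -0.01077 north), which points south.

S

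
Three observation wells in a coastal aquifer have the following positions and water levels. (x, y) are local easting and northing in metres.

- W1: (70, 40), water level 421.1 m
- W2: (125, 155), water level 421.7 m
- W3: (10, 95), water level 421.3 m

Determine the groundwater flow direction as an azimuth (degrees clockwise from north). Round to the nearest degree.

Taking W1 as reference: W2−W1 = (55, 115, +0.6); W3−W1 = (-60, 55, +0.2).
Determinant of the coordinate differences = 55·55 − (-60)·115 = 9925.
∂h/∂x = [(+0.6)·55 − (+0.2)·115] / 9925 = +0.001008
∂h/∂y = [55·(+0.2) − (-60)·(+0.6)] / 9925 = +0.004736
Flow direction (−∇h) has components (-0.001008 E, -0.004736 N).
Azimuth = atan2(E, N) = atan2(-0.001008, -0.004736) = 192.0° ≈ 192°.

192°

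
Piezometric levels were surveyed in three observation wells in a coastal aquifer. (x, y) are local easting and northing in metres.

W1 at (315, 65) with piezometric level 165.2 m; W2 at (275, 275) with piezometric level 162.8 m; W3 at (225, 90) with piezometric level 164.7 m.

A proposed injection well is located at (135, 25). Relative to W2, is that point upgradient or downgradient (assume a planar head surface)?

upgradient

Taking W1 as reference: W2−W1 = (-40, 210, -2.4); W3−W1 = (-90, 25, -0.5).
Determinant of the coordinate differences = (-40)·25 − (-90)·210 = 17900.
∂h/∂x = [(-2.4)·25 − (-0.5)·210] / 17900 = +0.002514
∂h/∂y = [(-40)·(-0.5) − (-90)·(-2.4)] / 17900 = -0.01095
Head at (135, 25) = 165.2 + (+0.002514)·(-180) + (-0.01095)·(-40) = 165.19 m.
That is higher than the 162.8 m at W2, so the point is upgradient.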